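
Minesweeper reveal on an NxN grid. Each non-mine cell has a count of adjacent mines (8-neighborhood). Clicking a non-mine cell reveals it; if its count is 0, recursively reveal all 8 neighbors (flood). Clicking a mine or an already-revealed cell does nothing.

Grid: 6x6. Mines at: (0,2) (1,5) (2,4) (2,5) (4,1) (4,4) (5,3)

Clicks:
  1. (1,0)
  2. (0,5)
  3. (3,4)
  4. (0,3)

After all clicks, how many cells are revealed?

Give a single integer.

Click 1 (1,0) count=0: revealed 14 new [(0,0) (0,1) (1,0) (1,1) (1,2) (1,3) (2,0) (2,1) (2,2) (2,3) (3,0) (3,1) (3,2) (3,3)] -> total=14
Click 2 (0,5) count=1: revealed 1 new [(0,5)] -> total=15
Click 3 (3,4) count=3: revealed 1 new [(3,4)] -> total=16
Click 4 (0,3) count=1: revealed 1 new [(0,3)] -> total=17

Answer: 17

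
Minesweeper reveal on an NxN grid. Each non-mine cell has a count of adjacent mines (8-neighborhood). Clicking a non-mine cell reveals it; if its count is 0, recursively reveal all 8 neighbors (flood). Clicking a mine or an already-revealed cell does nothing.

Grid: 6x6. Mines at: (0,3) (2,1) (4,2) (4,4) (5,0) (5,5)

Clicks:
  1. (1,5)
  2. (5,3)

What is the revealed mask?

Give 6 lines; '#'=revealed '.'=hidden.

Answer: ....##
..####
..####
..####
......
...#..

Derivation:
Click 1 (1,5) count=0: revealed 14 new [(0,4) (0,5) (1,2) (1,3) (1,4) (1,5) (2,2) (2,3) (2,4) (2,5) (3,2) (3,3) (3,4) (3,5)] -> total=14
Click 2 (5,3) count=2: revealed 1 new [(5,3)] -> total=15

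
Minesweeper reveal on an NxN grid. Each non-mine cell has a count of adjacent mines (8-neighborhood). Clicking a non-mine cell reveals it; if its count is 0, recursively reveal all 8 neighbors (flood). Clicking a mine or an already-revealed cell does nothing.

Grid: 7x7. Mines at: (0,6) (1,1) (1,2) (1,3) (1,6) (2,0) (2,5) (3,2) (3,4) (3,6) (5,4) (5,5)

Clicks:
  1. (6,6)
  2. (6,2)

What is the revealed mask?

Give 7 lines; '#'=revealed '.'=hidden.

Click 1 (6,6) count=1: revealed 1 new [(6,6)] -> total=1
Click 2 (6,2) count=0: revealed 14 new [(3,0) (3,1) (4,0) (4,1) (4,2) (4,3) (5,0) (5,1) (5,2) (5,3) (6,0) (6,1) (6,2) (6,3)] -> total=15

Answer: .......
.......
.......
##.....
####...
####...
####..#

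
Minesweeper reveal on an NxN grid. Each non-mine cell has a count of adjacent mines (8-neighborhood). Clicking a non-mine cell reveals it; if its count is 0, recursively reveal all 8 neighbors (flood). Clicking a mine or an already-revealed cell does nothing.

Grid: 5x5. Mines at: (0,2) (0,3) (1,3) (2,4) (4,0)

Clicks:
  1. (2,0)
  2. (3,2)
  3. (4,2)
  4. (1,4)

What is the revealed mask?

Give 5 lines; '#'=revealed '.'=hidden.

Click 1 (2,0) count=0: revealed 18 new [(0,0) (0,1) (1,0) (1,1) (1,2) (2,0) (2,1) (2,2) (2,3) (3,0) (3,1) (3,2) (3,3) (3,4) (4,1) (4,2) (4,3) (4,4)] -> total=18
Click 2 (3,2) count=0: revealed 0 new [(none)] -> total=18
Click 3 (4,2) count=0: revealed 0 new [(none)] -> total=18
Click 4 (1,4) count=3: revealed 1 new [(1,4)] -> total=19

Answer: ##...
###.#
####.
#####
.####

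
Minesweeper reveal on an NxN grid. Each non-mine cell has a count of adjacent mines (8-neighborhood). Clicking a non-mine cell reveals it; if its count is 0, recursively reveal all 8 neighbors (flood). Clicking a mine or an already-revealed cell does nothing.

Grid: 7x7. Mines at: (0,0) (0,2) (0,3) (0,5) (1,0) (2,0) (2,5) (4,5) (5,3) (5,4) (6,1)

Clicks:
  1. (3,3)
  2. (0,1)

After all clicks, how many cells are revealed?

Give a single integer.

Click 1 (3,3) count=0: revealed 21 new [(1,1) (1,2) (1,3) (1,4) (2,1) (2,2) (2,3) (2,4) (3,0) (3,1) (3,2) (3,3) (3,4) (4,0) (4,1) (4,2) (4,3) (4,4) (5,0) (5,1) (5,2)] -> total=21
Click 2 (0,1) count=3: revealed 1 new [(0,1)] -> total=22

Answer: 22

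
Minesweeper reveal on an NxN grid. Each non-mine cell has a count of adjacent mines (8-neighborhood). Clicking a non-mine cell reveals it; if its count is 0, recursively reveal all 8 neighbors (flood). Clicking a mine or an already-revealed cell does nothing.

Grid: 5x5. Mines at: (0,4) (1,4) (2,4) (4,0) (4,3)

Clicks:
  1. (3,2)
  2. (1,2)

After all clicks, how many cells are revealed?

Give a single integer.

Answer: 16

Derivation:
Click 1 (3,2) count=1: revealed 1 new [(3,2)] -> total=1
Click 2 (1,2) count=0: revealed 15 new [(0,0) (0,1) (0,2) (0,3) (1,0) (1,1) (1,2) (1,3) (2,0) (2,1) (2,2) (2,3) (3,0) (3,1) (3,3)] -> total=16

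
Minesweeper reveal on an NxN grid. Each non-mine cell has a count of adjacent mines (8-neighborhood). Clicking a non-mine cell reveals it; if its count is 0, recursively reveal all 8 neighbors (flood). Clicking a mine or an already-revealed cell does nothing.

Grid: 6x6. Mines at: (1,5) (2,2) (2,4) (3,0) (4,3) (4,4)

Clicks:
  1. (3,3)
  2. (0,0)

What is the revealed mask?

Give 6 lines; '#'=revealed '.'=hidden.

Answer: #####.
#####.
##....
...#..
......
......

Derivation:
Click 1 (3,3) count=4: revealed 1 new [(3,3)] -> total=1
Click 2 (0,0) count=0: revealed 12 new [(0,0) (0,1) (0,2) (0,3) (0,4) (1,0) (1,1) (1,2) (1,3) (1,4) (2,0) (2,1)] -> total=13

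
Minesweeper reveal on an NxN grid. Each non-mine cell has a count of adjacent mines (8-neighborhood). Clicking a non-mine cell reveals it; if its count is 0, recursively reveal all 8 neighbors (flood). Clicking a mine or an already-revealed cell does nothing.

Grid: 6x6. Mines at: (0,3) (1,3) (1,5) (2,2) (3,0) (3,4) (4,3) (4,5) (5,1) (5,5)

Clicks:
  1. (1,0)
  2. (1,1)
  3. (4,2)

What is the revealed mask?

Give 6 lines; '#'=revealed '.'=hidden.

Answer: ###...
###...
##....
......
..#...
......

Derivation:
Click 1 (1,0) count=0: revealed 8 new [(0,0) (0,1) (0,2) (1,0) (1,1) (1,2) (2,0) (2,1)] -> total=8
Click 2 (1,1) count=1: revealed 0 new [(none)] -> total=8
Click 3 (4,2) count=2: revealed 1 new [(4,2)] -> total=9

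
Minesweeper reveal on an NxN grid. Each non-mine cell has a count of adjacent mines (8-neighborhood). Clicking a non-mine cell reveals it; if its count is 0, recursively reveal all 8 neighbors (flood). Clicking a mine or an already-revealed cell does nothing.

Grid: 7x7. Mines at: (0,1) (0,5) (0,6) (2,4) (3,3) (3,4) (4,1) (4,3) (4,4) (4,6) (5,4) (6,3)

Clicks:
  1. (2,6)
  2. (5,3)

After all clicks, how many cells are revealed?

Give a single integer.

Answer: 7

Derivation:
Click 1 (2,6) count=0: revealed 6 new [(1,5) (1,6) (2,5) (2,6) (3,5) (3,6)] -> total=6
Click 2 (5,3) count=4: revealed 1 new [(5,3)] -> total=7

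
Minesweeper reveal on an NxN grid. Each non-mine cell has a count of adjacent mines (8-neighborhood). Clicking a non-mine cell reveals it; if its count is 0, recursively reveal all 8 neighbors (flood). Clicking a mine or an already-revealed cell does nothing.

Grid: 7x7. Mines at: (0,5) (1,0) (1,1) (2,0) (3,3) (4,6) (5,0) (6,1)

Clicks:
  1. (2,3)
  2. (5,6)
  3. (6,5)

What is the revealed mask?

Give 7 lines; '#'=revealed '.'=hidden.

Click 1 (2,3) count=1: revealed 1 new [(2,3)] -> total=1
Click 2 (5,6) count=1: revealed 1 new [(5,6)] -> total=2
Click 3 (6,5) count=0: revealed 13 new [(4,2) (4,3) (4,4) (4,5) (5,2) (5,3) (5,4) (5,5) (6,2) (6,3) (6,4) (6,5) (6,6)] -> total=15

Answer: .......
.......
...#...
.......
..####.
..#####
..#####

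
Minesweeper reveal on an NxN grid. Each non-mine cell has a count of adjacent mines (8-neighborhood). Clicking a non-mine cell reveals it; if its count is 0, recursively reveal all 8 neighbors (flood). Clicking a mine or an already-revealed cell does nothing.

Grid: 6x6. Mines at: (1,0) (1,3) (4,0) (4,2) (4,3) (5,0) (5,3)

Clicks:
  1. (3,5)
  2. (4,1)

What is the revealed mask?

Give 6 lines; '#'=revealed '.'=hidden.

Click 1 (3,5) count=0: revealed 12 new [(0,4) (0,5) (1,4) (1,5) (2,4) (2,5) (3,4) (3,5) (4,4) (4,5) (5,4) (5,5)] -> total=12
Click 2 (4,1) count=3: revealed 1 new [(4,1)] -> total=13

Answer: ....##
....##
....##
....##
.#..##
....##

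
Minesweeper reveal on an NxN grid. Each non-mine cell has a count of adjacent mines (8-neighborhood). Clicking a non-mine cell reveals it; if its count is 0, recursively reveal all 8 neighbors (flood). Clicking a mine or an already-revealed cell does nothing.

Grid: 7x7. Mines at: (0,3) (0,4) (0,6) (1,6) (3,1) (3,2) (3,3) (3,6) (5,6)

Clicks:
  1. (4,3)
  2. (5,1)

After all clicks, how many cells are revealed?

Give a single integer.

Click 1 (4,3) count=2: revealed 1 new [(4,3)] -> total=1
Click 2 (5,1) count=0: revealed 17 new [(4,0) (4,1) (4,2) (4,4) (4,5) (5,0) (5,1) (5,2) (5,3) (5,4) (5,5) (6,0) (6,1) (6,2) (6,3) (6,4) (6,5)] -> total=18

Answer: 18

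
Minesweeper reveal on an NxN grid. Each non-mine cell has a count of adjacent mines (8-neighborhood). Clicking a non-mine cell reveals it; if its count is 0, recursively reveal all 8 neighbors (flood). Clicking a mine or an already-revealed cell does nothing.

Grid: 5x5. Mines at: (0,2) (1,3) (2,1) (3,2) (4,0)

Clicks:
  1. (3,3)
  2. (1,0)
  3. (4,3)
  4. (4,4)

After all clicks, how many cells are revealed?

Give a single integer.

Click 1 (3,3) count=1: revealed 1 new [(3,3)] -> total=1
Click 2 (1,0) count=1: revealed 1 new [(1,0)] -> total=2
Click 3 (4,3) count=1: revealed 1 new [(4,3)] -> total=3
Click 4 (4,4) count=0: revealed 4 new [(2,3) (2,4) (3,4) (4,4)] -> total=7

Answer: 7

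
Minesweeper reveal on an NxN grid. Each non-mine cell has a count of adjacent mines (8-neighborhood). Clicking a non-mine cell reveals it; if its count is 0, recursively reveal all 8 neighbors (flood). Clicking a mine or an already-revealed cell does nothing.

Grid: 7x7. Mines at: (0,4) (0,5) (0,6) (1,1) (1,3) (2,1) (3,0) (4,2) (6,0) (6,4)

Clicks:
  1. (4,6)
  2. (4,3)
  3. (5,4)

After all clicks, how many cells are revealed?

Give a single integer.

Click 1 (4,6) count=0: revealed 21 new [(1,4) (1,5) (1,6) (2,3) (2,4) (2,5) (2,6) (3,3) (3,4) (3,5) (3,6) (4,3) (4,4) (4,5) (4,6) (5,3) (5,4) (5,5) (5,6) (6,5) (6,6)] -> total=21
Click 2 (4,3) count=1: revealed 0 new [(none)] -> total=21
Click 3 (5,4) count=1: revealed 0 new [(none)] -> total=21

Answer: 21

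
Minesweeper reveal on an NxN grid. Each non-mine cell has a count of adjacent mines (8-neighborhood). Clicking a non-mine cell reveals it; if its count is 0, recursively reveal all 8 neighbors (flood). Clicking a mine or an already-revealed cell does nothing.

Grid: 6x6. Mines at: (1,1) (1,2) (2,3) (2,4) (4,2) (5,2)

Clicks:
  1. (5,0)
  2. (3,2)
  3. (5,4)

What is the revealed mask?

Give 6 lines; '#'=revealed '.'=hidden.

Click 1 (5,0) count=0: revealed 8 new [(2,0) (2,1) (3,0) (3,1) (4,0) (4,1) (5,0) (5,1)] -> total=8
Click 2 (3,2) count=2: revealed 1 new [(3,2)] -> total=9
Click 3 (5,4) count=0: revealed 9 new [(3,3) (3,4) (3,5) (4,3) (4,4) (4,5) (5,3) (5,4) (5,5)] -> total=18

Answer: ......
......
##....
######
##.###
##.###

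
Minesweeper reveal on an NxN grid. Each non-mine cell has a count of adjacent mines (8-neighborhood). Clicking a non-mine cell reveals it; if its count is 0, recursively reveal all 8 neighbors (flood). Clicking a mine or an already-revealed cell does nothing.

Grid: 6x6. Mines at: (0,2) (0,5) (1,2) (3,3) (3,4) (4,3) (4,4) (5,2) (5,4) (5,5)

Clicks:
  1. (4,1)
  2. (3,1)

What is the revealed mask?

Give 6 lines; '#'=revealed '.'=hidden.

Answer: ##....
##....
###...
###...
###...
##....

Derivation:
Click 1 (4,1) count=1: revealed 1 new [(4,1)] -> total=1
Click 2 (3,1) count=0: revealed 14 new [(0,0) (0,1) (1,0) (1,1) (2,0) (2,1) (2,2) (3,0) (3,1) (3,2) (4,0) (4,2) (5,0) (5,1)] -> total=15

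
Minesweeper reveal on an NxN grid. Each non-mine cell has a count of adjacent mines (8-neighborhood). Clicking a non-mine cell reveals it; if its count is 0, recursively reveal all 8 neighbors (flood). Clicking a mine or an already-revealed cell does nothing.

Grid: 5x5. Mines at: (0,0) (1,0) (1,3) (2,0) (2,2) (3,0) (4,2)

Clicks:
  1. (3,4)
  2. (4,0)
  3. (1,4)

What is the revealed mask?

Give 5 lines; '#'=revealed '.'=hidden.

Answer: .....
....#
...##
...##
#..##

Derivation:
Click 1 (3,4) count=0: revealed 6 new [(2,3) (2,4) (3,3) (3,4) (4,3) (4,4)] -> total=6
Click 2 (4,0) count=1: revealed 1 new [(4,0)] -> total=7
Click 3 (1,4) count=1: revealed 1 new [(1,4)] -> total=8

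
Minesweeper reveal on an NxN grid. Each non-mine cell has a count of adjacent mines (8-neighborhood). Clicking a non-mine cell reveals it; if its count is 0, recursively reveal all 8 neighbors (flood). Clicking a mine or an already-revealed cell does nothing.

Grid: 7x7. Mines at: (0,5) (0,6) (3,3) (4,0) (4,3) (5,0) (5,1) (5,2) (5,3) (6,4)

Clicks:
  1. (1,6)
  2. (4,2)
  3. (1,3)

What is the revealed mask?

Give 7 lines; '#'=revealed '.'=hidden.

Answer: #####..
#####.#
#####..
###....
..#....
.......
.......

Derivation:
Click 1 (1,6) count=2: revealed 1 new [(1,6)] -> total=1
Click 2 (4,2) count=5: revealed 1 new [(4,2)] -> total=2
Click 3 (1,3) count=0: revealed 18 new [(0,0) (0,1) (0,2) (0,3) (0,4) (1,0) (1,1) (1,2) (1,3) (1,4) (2,0) (2,1) (2,2) (2,3) (2,4) (3,0) (3,1) (3,2)] -> total=20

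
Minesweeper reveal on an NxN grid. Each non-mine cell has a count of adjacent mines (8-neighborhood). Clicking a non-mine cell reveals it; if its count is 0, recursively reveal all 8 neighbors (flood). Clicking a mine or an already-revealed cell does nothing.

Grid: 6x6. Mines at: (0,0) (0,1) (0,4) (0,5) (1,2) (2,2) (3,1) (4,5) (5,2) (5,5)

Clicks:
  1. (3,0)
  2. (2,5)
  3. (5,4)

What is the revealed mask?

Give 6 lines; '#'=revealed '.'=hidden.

Click 1 (3,0) count=1: revealed 1 new [(3,0)] -> total=1
Click 2 (2,5) count=0: revealed 9 new [(1,3) (1,4) (1,5) (2,3) (2,4) (2,5) (3,3) (3,4) (3,5)] -> total=10
Click 3 (5,4) count=2: revealed 1 new [(5,4)] -> total=11

Answer: ......
...###
...###
#..###
......
....#.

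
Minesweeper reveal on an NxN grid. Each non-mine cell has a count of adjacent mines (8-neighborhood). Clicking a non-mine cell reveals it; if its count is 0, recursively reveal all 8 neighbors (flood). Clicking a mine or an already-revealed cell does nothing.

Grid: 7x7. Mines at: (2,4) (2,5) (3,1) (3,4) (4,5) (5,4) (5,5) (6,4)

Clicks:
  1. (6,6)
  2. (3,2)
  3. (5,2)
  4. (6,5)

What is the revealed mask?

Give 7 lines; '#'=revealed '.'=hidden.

Answer: .......
.......
.......
..#....
####...
####...
####.##

Derivation:
Click 1 (6,6) count=1: revealed 1 new [(6,6)] -> total=1
Click 2 (3,2) count=1: revealed 1 new [(3,2)] -> total=2
Click 3 (5,2) count=0: revealed 12 new [(4,0) (4,1) (4,2) (4,3) (5,0) (5,1) (5,2) (5,3) (6,0) (6,1) (6,2) (6,3)] -> total=14
Click 4 (6,5) count=3: revealed 1 new [(6,5)] -> total=15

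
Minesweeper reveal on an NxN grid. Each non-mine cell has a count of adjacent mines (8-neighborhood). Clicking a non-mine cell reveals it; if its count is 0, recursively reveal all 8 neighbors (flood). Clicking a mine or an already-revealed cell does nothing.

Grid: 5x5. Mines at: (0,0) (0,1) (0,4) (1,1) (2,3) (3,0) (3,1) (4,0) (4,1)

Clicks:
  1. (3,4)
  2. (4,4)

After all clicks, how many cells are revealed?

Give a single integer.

Click 1 (3,4) count=1: revealed 1 new [(3,4)] -> total=1
Click 2 (4,4) count=0: revealed 5 new [(3,2) (3,3) (4,2) (4,3) (4,4)] -> total=6

Answer: 6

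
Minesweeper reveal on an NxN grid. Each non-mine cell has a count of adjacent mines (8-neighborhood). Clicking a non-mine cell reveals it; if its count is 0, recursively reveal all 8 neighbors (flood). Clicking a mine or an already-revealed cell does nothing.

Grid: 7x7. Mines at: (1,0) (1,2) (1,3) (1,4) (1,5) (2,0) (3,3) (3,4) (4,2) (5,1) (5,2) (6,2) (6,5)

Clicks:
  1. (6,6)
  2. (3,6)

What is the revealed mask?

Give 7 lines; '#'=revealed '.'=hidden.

Click 1 (6,6) count=1: revealed 1 new [(6,6)] -> total=1
Click 2 (3,6) count=0: revealed 8 new [(2,5) (2,6) (3,5) (3,6) (4,5) (4,6) (5,5) (5,6)] -> total=9

Answer: .......
.......
.....##
.....##
.....##
.....##
......#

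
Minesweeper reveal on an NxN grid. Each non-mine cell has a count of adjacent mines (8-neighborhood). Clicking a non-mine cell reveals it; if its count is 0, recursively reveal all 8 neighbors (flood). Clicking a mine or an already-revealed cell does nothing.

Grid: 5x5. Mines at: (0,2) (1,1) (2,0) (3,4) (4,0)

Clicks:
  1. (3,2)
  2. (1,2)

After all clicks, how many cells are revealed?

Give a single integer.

Click 1 (3,2) count=0: revealed 9 new [(2,1) (2,2) (2,3) (3,1) (3,2) (3,3) (4,1) (4,2) (4,3)] -> total=9
Click 2 (1,2) count=2: revealed 1 new [(1,2)] -> total=10

Answer: 10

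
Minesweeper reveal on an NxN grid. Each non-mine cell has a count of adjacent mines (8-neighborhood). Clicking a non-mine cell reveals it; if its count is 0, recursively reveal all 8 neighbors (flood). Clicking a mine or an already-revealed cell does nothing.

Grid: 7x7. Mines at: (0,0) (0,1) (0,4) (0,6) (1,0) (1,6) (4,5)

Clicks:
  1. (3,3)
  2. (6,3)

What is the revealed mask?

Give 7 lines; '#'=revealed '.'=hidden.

Answer: .......
.#####.
######.
######.
#####..
#######
#######

Derivation:
Click 1 (3,3) count=0: revealed 36 new [(1,1) (1,2) (1,3) (1,4) (1,5) (2,0) (2,1) (2,2) (2,3) (2,4) (2,5) (3,0) (3,1) (3,2) (3,3) (3,4) (3,5) (4,0) (4,1) (4,2) (4,3) (4,4) (5,0) (5,1) (5,2) (5,3) (5,4) (5,5) (5,6) (6,0) (6,1) (6,2) (6,3) (6,4) (6,5) (6,6)] -> total=36
Click 2 (6,3) count=0: revealed 0 new [(none)] -> total=36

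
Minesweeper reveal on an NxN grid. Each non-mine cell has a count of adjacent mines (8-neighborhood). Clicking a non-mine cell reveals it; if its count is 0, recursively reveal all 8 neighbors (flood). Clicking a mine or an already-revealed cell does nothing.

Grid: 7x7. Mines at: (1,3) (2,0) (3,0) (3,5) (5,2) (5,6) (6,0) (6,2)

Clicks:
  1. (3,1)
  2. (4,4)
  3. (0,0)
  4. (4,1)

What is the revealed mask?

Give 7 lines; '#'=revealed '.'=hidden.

Answer: ###....
###....
.......
.#.....
.#..#..
.......
.......

Derivation:
Click 1 (3,1) count=2: revealed 1 new [(3,1)] -> total=1
Click 2 (4,4) count=1: revealed 1 new [(4,4)] -> total=2
Click 3 (0,0) count=0: revealed 6 new [(0,0) (0,1) (0,2) (1,0) (1,1) (1,2)] -> total=8
Click 4 (4,1) count=2: revealed 1 new [(4,1)] -> total=9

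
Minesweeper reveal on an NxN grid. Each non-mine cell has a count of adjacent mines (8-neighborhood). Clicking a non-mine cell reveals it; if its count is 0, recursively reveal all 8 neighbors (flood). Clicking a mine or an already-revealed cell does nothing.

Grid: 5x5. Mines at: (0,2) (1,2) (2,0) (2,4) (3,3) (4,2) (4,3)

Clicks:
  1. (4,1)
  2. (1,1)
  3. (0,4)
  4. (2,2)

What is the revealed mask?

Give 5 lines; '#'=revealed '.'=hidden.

Click 1 (4,1) count=1: revealed 1 new [(4,1)] -> total=1
Click 2 (1,1) count=3: revealed 1 new [(1,1)] -> total=2
Click 3 (0,4) count=0: revealed 4 new [(0,3) (0,4) (1,3) (1,4)] -> total=6
Click 4 (2,2) count=2: revealed 1 new [(2,2)] -> total=7

Answer: ...##
.#.##
..#..
.....
.#...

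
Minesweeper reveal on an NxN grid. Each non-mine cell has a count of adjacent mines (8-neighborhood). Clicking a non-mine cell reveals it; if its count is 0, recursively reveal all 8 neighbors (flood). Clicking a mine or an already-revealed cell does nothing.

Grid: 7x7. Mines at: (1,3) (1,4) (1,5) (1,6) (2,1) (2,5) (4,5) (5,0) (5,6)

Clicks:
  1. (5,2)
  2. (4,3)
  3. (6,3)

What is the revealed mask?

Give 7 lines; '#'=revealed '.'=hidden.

Click 1 (5,2) count=0: revealed 21 new [(2,2) (2,3) (2,4) (3,1) (3,2) (3,3) (3,4) (4,1) (4,2) (4,3) (4,4) (5,1) (5,2) (5,3) (5,4) (5,5) (6,1) (6,2) (6,3) (6,4) (6,5)] -> total=21
Click 2 (4,3) count=0: revealed 0 new [(none)] -> total=21
Click 3 (6,3) count=0: revealed 0 new [(none)] -> total=21

Answer: .......
.......
..###..
.####..
.####..
.#####.
.#####.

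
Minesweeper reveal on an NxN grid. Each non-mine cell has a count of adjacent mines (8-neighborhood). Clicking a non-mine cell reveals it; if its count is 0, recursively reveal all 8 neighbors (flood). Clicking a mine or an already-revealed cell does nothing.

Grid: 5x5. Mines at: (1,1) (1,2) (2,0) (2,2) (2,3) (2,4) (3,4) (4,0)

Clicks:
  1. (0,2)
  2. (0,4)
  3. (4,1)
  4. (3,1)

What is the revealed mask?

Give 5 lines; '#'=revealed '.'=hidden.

Click 1 (0,2) count=2: revealed 1 new [(0,2)] -> total=1
Click 2 (0,4) count=0: revealed 4 new [(0,3) (0,4) (1,3) (1,4)] -> total=5
Click 3 (4,1) count=1: revealed 1 new [(4,1)] -> total=6
Click 4 (3,1) count=3: revealed 1 new [(3,1)] -> total=7

Answer: ..###
...##
.....
.#...
.#...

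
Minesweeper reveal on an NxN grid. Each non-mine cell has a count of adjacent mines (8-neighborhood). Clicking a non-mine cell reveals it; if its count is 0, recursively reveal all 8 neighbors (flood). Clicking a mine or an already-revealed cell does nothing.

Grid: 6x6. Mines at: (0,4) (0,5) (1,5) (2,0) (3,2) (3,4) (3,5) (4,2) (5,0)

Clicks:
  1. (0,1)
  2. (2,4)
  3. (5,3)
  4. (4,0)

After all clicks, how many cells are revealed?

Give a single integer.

Answer: 14

Derivation:
Click 1 (0,1) count=0: revealed 11 new [(0,0) (0,1) (0,2) (0,3) (1,0) (1,1) (1,2) (1,3) (2,1) (2,2) (2,3)] -> total=11
Click 2 (2,4) count=3: revealed 1 new [(2,4)] -> total=12
Click 3 (5,3) count=1: revealed 1 new [(5,3)] -> total=13
Click 4 (4,0) count=1: revealed 1 new [(4,0)] -> total=14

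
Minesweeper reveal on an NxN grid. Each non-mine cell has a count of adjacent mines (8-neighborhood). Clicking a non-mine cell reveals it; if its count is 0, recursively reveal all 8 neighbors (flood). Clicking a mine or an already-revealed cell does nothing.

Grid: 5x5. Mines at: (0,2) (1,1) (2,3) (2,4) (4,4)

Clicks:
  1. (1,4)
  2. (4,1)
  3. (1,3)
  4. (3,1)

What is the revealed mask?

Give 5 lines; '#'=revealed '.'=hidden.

Answer: .....
...##
###..
####.
####.

Derivation:
Click 1 (1,4) count=2: revealed 1 new [(1,4)] -> total=1
Click 2 (4,1) count=0: revealed 11 new [(2,0) (2,1) (2,2) (3,0) (3,1) (3,2) (3,3) (4,0) (4,1) (4,2) (4,3)] -> total=12
Click 3 (1,3) count=3: revealed 1 new [(1,3)] -> total=13
Click 4 (3,1) count=0: revealed 0 new [(none)] -> total=13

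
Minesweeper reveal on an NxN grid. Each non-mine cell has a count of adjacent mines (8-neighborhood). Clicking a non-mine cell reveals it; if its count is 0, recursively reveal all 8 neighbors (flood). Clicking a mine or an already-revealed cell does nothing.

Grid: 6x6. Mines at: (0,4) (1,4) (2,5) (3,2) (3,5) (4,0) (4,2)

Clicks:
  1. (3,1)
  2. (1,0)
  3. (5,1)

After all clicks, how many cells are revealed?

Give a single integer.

Click 1 (3,1) count=3: revealed 1 new [(3,1)] -> total=1
Click 2 (1,0) count=0: revealed 13 new [(0,0) (0,1) (0,2) (0,3) (1,0) (1,1) (1,2) (1,3) (2,0) (2,1) (2,2) (2,3) (3,0)] -> total=14
Click 3 (5,1) count=2: revealed 1 new [(5,1)] -> total=15

Answer: 15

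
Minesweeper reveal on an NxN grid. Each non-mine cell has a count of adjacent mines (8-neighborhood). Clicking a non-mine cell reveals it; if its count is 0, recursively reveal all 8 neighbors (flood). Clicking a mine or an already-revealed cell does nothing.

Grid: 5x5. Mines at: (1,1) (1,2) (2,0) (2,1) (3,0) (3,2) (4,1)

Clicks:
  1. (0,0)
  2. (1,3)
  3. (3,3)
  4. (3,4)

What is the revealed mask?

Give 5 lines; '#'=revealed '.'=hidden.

Answer: #..##
...##
...##
...##
...##

Derivation:
Click 1 (0,0) count=1: revealed 1 new [(0,0)] -> total=1
Click 2 (1,3) count=1: revealed 1 new [(1,3)] -> total=2
Click 3 (3,3) count=1: revealed 1 new [(3,3)] -> total=3
Click 4 (3,4) count=0: revealed 8 new [(0,3) (0,4) (1,4) (2,3) (2,4) (3,4) (4,3) (4,4)] -> total=11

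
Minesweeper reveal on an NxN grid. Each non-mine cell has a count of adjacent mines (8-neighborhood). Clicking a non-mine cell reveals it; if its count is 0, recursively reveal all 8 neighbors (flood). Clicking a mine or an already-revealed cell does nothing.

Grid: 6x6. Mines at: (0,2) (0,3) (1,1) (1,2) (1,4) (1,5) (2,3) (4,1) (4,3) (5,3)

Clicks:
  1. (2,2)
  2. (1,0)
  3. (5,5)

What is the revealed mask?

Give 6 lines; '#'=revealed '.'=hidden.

Answer: ......
#.....
..#.##
....##
....##
....##

Derivation:
Click 1 (2,2) count=3: revealed 1 new [(2,2)] -> total=1
Click 2 (1,0) count=1: revealed 1 new [(1,0)] -> total=2
Click 3 (5,5) count=0: revealed 8 new [(2,4) (2,5) (3,4) (3,5) (4,4) (4,5) (5,4) (5,5)] -> total=10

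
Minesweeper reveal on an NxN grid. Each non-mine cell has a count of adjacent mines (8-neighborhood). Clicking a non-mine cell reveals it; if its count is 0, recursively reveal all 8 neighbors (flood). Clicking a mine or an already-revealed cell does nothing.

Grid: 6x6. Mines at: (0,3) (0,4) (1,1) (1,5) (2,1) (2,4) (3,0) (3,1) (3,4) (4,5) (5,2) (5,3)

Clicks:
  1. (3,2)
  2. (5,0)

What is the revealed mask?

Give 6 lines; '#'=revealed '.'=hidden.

Click 1 (3,2) count=2: revealed 1 new [(3,2)] -> total=1
Click 2 (5,0) count=0: revealed 4 new [(4,0) (4,1) (5,0) (5,1)] -> total=5

Answer: ......
......
......
..#...
##....
##....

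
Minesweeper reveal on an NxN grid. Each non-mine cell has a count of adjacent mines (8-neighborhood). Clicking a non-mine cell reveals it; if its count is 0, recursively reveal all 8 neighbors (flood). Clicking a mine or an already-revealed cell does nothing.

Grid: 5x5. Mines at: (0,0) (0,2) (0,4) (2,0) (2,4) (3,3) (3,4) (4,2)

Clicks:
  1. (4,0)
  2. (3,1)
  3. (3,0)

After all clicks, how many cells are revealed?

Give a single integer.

Answer: 4

Derivation:
Click 1 (4,0) count=0: revealed 4 new [(3,0) (3,1) (4,0) (4,1)] -> total=4
Click 2 (3,1) count=2: revealed 0 new [(none)] -> total=4
Click 3 (3,0) count=1: revealed 0 new [(none)] -> total=4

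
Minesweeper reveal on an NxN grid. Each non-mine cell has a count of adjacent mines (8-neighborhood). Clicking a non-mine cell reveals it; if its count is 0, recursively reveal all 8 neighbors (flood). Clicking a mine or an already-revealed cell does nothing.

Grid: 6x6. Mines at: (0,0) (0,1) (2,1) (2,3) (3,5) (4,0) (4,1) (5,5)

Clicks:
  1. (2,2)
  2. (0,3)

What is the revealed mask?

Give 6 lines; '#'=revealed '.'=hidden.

Click 1 (2,2) count=2: revealed 1 new [(2,2)] -> total=1
Click 2 (0,3) count=0: revealed 10 new [(0,2) (0,3) (0,4) (0,5) (1,2) (1,3) (1,4) (1,5) (2,4) (2,5)] -> total=11

Answer: ..####
..####
..#.##
......
......
......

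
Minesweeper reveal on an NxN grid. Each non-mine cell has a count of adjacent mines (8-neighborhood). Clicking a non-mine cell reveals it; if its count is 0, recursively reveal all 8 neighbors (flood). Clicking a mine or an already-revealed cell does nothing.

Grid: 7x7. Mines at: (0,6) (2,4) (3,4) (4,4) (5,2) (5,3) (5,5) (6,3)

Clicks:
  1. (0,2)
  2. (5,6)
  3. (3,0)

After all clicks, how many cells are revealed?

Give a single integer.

Answer: 29

Derivation:
Click 1 (0,2) count=0: revealed 28 new [(0,0) (0,1) (0,2) (0,3) (0,4) (0,5) (1,0) (1,1) (1,2) (1,3) (1,4) (1,5) (2,0) (2,1) (2,2) (2,3) (3,0) (3,1) (3,2) (3,3) (4,0) (4,1) (4,2) (4,3) (5,0) (5,1) (6,0) (6,1)] -> total=28
Click 2 (5,6) count=1: revealed 1 new [(5,6)] -> total=29
Click 3 (3,0) count=0: revealed 0 new [(none)] -> total=29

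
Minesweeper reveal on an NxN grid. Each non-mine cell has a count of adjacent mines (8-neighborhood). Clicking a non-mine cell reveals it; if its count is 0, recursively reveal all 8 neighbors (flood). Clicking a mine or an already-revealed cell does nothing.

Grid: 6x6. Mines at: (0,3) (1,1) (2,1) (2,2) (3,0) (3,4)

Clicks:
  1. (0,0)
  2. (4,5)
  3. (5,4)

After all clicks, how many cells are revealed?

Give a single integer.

Click 1 (0,0) count=1: revealed 1 new [(0,0)] -> total=1
Click 2 (4,5) count=1: revealed 1 new [(4,5)] -> total=2
Click 3 (5,4) count=0: revealed 14 new [(3,1) (3,2) (3,3) (4,0) (4,1) (4,2) (4,3) (4,4) (5,0) (5,1) (5,2) (5,3) (5,4) (5,5)] -> total=16

Answer: 16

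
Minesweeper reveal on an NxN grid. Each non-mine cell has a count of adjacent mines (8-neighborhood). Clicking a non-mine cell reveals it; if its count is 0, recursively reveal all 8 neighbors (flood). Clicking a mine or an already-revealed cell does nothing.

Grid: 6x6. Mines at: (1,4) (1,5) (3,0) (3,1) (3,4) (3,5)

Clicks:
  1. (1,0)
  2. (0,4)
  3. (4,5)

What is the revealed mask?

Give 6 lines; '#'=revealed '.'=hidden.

Answer: #####.
####..
####..
......
.....#
......

Derivation:
Click 1 (1,0) count=0: revealed 12 new [(0,0) (0,1) (0,2) (0,3) (1,0) (1,1) (1,2) (1,3) (2,0) (2,1) (2,2) (2,3)] -> total=12
Click 2 (0,4) count=2: revealed 1 new [(0,4)] -> total=13
Click 3 (4,5) count=2: revealed 1 new [(4,5)] -> total=14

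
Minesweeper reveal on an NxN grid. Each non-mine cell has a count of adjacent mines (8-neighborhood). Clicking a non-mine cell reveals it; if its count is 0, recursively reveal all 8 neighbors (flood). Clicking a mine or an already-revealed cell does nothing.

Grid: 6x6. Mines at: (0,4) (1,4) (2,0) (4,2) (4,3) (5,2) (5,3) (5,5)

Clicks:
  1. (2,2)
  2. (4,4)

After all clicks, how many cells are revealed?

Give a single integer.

Click 1 (2,2) count=0: revealed 14 new [(0,0) (0,1) (0,2) (0,3) (1,0) (1,1) (1,2) (1,3) (2,1) (2,2) (2,3) (3,1) (3,2) (3,3)] -> total=14
Click 2 (4,4) count=3: revealed 1 new [(4,4)] -> total=15

Answer: 15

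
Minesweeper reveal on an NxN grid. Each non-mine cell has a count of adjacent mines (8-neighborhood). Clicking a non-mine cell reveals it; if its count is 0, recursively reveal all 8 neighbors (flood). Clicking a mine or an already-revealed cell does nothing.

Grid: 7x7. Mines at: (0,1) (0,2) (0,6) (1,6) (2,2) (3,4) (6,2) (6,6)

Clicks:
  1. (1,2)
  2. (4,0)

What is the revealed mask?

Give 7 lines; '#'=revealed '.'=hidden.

Click 1 (1,2) count=3: revealed 1 new [(1,2)] -> total=1
Click 2 (4,0) count=0: revealed 18 new [(1,0) (1,1) (2,0) (2,1) (3,0) (3,1) (3,2) (3,3) (4,0) (4,1) (4,2) (4,3) (5,0) (5,1) (5,2) (5,3) (6,0) (6,1)] -> total=19

Answer: .......
###....
##.....
####...
####...
####...
##.....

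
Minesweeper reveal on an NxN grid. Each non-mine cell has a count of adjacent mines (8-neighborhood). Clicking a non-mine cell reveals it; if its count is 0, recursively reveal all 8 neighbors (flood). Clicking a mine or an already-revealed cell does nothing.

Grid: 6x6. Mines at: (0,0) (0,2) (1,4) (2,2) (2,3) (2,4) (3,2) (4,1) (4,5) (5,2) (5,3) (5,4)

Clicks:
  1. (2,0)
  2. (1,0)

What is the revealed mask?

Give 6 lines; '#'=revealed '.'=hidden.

Click 1 (2,0) count=0: revealed 6 new [(1,0) (1,1) (2,0) (2,1) (3,0) (3,1)] -> total=6
Click 2 (1,0) count=1: revealed 0 new [(none)] -> total=6

Answer: ......
##....
##....
##....
......
......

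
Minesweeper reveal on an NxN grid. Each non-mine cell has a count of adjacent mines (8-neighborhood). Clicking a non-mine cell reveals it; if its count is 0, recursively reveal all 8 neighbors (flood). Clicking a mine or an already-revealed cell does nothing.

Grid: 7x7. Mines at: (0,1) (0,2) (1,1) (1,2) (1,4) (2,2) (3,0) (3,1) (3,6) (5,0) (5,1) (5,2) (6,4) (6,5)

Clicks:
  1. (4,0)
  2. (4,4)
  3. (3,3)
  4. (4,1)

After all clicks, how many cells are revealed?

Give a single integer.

Answer: 14

Derivation:
Click 1 (4,0) count=4: revealed 1 new [(4,0)] -> total=1
Click 2 (4,4) count=0: revealed 12 new [(2,3) (2,4) (2,5) (3,3) (3,4) (3,5) (4,3) (4,4) (4,5) (5,3) (5,4) (5,5)] -> total=13
Click 3 (3,3) count=1: revealed 0 new [(none)] -> total=13
Click 4 (4,1) count=5: revealed 1 new [(4,1)] -> total=14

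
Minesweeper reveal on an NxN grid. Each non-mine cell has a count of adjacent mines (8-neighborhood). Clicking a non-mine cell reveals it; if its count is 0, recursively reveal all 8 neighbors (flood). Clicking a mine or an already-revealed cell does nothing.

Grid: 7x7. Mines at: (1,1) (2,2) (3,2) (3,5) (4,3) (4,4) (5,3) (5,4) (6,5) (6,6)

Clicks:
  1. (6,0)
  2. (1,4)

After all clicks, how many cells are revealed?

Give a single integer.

Click 1 (6,0) count=0: revealed 13 new [(2,0) (2,1) (3,0) (3,1) (4,0) (4,1) (4,2) (5,0) (5,1) (5,2) (6,0) (6,1) (6,2)] -> total=13
Click 2 (1,4) count=0: revealed 14 new [(0,2) (0,3) (0,4) (0,5) (0,6) (1,2) (1,3) (1,4) (1,5) (1,6) (2,3) (2,4) (2,5) (2,6)] -> total=27

Answer: 27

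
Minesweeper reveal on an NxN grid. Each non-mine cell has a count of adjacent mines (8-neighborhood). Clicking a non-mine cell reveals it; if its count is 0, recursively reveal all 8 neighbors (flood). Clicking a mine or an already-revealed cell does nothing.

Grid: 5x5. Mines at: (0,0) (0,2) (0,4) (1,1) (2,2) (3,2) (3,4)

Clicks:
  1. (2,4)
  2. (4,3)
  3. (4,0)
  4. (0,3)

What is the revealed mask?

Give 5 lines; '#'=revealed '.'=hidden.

Click 1 (2,4) count=1: revealed 1 new [(2,4)] -> total=1
Click 2 (4,3) count=2: revealed 1 new [(4,3)] -> total=2
Click 3 (4,0) count=0: revealed 6 new [(2,0) (2,1) (3,0) (3,1) (4,0) (4,1)] -> total=8
Click 4 (0,3) count=2: revealed 1 new [(0,3)] -> total=9

Answer: ...#.
.....
##..#
##...
##.#.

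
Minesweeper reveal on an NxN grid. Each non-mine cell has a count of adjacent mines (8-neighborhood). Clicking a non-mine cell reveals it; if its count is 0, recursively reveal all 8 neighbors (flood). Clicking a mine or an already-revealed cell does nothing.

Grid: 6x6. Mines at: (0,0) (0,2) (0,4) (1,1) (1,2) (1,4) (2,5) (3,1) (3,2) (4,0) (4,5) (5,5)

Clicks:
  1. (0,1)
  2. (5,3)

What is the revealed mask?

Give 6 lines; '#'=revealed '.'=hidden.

Answer: .#....
......
......
......
.####.
.####.

Derivation:
Click 1 (0,1) count=4: revealed 1 new [(0,1)] -> total=1
Click 2 (5,3) count=0: revealed 8 new [(4,1) (4,2) (4,3) (4,4) (5,1) (5,2) (5,3) (5,4)] -> total=9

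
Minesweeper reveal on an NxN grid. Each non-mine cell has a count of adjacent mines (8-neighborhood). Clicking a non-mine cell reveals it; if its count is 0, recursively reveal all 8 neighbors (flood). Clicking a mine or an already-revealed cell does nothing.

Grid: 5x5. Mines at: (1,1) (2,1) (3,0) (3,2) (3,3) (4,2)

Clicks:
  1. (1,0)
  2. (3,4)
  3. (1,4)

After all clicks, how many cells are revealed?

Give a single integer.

Answer: 11

Derivation:
Click 1 (1,0) count=2: revealed 1 new [(1,0)] -> total=1
Click 2 (3,4) count=1: revealed 1 new [(3,4)] -> total=2
Click 3 (1,4) count=0: revealed 9 new [(0,2) (0,3) (0,4) (1,2) (1,3) (1,4) (2,2) (2,3) (2,4)] -> total=11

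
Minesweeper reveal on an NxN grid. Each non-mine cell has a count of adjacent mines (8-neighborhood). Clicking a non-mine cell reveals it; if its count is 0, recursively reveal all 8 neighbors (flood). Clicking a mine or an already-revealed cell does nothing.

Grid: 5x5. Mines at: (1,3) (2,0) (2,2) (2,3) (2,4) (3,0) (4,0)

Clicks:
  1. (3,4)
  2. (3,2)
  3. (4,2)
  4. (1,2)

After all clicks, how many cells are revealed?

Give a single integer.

Click 1 (3,4) count=2: revealed 1 new [(3,4)] -> total=1
Click 2 (3,2) count=2: revealed 1 new [(3,2)] -> total=2
Click 3 (4,2) count=0: revealed 6 new [(3,1) (3,3) (4,1) (4,2) (4,3) (4,4)] -> total=8
Click 4 (1,2) count=3: revealed 1 new [(1,2)] -> total=9

Answer: 9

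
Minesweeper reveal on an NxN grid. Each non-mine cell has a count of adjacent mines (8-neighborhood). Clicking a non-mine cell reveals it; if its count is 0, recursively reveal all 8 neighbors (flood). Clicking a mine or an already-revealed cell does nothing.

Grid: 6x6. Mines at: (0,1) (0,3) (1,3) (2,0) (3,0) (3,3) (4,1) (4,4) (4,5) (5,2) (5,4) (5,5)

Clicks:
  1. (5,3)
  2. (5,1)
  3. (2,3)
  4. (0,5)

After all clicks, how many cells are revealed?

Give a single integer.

Answer: 11

Derivation:
Click 1 (5,3) count=3: revealed 1 new [(5,3)] -> total=1
Click 2 (5,1) count=2: revealed 1 new [(5,1)] -> total=2
Click 3 (2,3) count=2: revealed 1 new [(2,3)] -> total=3
Click 4 (0,5) count=0: revealed 8 new [(0,4) (0,5) (1,4) (1,5) (2,4) (2,5) (3,4) (3,5)] -> total=11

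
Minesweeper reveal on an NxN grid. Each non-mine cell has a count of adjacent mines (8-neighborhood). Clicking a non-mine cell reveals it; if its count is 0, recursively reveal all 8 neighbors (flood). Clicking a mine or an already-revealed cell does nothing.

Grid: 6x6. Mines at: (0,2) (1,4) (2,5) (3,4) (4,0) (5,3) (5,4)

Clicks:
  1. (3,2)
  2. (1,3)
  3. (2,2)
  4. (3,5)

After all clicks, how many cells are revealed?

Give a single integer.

Click 1 (3,2) count=0: revealed 17 new [(0,0) (0,1) (1,0) (1,1) (1,2) (1,3) (2,0) (2,1) (2,2) (2,3) (3,0) (3,1) (3,2) (3,3) (4,1) (4,2) (4,3)] -> total=17
Click 2 (1,3) count=2: revealed 0 new [(none)] -> total=17
Click 3 (2,2) count=0: revealed 0 new [(none)] -> total=17
Click 4 (3,5) count=2: revealed 1 new [(3,5)] -> total=18

Answer: 18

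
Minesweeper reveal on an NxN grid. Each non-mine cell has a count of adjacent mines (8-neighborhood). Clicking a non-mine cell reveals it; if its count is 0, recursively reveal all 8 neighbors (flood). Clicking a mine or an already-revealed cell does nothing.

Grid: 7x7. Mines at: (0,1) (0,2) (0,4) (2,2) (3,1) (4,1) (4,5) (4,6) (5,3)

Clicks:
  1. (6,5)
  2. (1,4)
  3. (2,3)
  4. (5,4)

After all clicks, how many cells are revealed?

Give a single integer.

Click 1 (6,5) count=0: revealed 6 new [(5,4) (5,5) (5,6) (6,4) (6,5) (6,6)] -> total=6
Click 2 (1,4) count=1: revealed 1 new [(1,4)] -> total=7
Click 3 (2,3) count=1: revealed 1 new [(2,3)] -> total=8
Click 4 (5,4) count=2: revealed 0 new [(none)] -> total=8

Answer: 8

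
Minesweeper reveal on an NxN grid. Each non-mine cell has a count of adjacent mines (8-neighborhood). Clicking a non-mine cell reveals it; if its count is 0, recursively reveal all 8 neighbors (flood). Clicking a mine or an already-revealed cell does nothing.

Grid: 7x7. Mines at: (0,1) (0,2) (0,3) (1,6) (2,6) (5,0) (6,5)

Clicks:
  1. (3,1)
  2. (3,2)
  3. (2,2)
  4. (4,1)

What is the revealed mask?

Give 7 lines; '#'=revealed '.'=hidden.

Answer: .......
######.
######.
#######
#######
.######
.####..

Derivation:
Click 1 (3,1) count=0: revealed 36 new [(1,0) (1,1) (1,2) (1,3) (1,4) (1,5) (2,0) (2,1) (2,2) (2,3) (2,4) (2,5) (3,0) (3,1) (3,2) (3,3) (3,4) (3,5) (3,6) (4,0) (4,1) (4,2) (4,3) (4,4) (4,5) (4,6) (5,1) (5,2) (5,3) (5,4) (5,5) (5,6) (6,1) (6,2) (6,3) (6,4)] -> total=36
Click 2 (3,2) count=0: revealed 0 new [(none)] -> total=36
Click 3 (2,2) count=0: revealed 0 new [(none)] -> total=36
Click 4 (4,1) count=1: revealed 0 new [(none)] -> total=36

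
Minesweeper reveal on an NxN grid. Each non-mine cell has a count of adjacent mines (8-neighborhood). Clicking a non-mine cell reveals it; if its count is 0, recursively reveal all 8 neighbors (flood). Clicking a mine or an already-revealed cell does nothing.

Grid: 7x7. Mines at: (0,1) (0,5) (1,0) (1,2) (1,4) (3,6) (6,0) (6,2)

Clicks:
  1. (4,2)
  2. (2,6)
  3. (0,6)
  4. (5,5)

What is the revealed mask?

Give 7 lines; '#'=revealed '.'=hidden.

Answer: ......#
.......
#######
######.
#######
#######
...####

Derivation:
Click 1 (4,2) count=0: revealed 30 new [(2,0) (2,1) (2,2) (2,3) (2,4) (2,5) (3,0) (3,1) (3,2) (3,3) (3,4) (3,5) (4,0) (4,1) (4,2) (4,3) (4,4) (4,5) (4,6) (5,0) (5,1) (5,2) (5,3) (5,4) (5,5) (5,6) (6,3) (6,4) (6,5) (6,6)] -> total=30
Click 2 (2,6) count=1: revealed 1 new [(2,6)] -> total=31
Click 3 (0,6) count=1: revealed 1 new [(0,6)] -> total=32
Click 4 (5,5) count=0: revealed 0 new [(none)] -> total=32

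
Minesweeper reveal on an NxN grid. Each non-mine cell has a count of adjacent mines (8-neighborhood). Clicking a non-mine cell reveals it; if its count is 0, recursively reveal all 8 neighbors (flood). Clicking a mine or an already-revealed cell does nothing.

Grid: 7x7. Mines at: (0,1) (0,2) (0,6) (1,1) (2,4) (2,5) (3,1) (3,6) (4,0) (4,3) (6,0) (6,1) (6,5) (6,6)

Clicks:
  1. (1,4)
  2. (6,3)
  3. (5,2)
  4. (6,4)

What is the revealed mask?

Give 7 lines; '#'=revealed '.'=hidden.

Click 1 (1,4) count=2: revealed 1 new [(1,4)] -> total=1
Click 2 (6,3) count=0: revealed 6 new [(5,2) (5,3) (5,4) (6,2) (6,3) (6,4)] -> total=7
Click 3 (5,2) count=2: revealed 0 new [(none)] -> total=7
Click 4 (6,4) count=1: revealed 0 new [(none)] -> total=7

Answer: .......
....#..
.......
.......
.......
..###..
..###..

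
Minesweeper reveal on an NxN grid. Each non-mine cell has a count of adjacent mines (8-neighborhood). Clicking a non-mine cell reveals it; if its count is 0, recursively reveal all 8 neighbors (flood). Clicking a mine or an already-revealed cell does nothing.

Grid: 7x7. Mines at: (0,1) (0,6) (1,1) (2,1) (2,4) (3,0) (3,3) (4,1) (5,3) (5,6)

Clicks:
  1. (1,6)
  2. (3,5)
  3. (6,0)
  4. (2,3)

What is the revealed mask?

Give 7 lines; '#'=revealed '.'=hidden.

Click 1 (1,6) count=1: revealed 1 new [(1,6)] -> total=1
Click 2 (3,5) count=1: revealed 1 new [(3,5)] -> total=2
Click 3 (6,0) count=0: revealed 6 new [(5,0) (5,1) (5,2) (6,0) (6,1) (6,2)] -> total=8
Click 4 (2,3) count=2: revealed 1 new [(2,3)] -> total=9

Answer: .......
......#
...#...
.....#.
.......
###....
###....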